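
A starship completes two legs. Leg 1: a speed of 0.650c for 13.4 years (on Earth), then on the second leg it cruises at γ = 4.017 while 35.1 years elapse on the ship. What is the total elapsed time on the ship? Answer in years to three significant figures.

Leg 1: γ = 1/√(1 − 0.650²) = 1/√0.5775 = 1.316; τ_1 = 13.4/1.316 = 10.18 years.
Leg 2: 35.1 years is already measured on the ship.
Total: 10.18 + 35.10 years.

τ = 45.3 years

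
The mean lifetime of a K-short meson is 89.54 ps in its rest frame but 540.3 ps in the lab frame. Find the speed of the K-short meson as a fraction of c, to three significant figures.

β = 0.986

γ = Δt/τ₀ = 540.3/89.54 = 6.034
β = √(1 − 1/γ²) = √(1 − 0.02746) = √0.9725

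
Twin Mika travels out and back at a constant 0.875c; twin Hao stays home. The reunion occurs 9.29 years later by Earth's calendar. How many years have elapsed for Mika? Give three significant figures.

γ = 1/√(1 − 0.875²) = 1/√0.2344 = 2.066
Mika's clock measures proper time along the trip: τ = Δt/γ = 9.29/2.066 years.

τ = 4.50 years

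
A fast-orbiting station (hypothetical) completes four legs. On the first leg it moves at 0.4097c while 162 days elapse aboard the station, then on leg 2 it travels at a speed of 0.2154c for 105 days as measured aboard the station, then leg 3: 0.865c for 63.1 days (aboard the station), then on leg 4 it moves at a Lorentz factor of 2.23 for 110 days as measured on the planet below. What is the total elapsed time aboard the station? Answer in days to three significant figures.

τ = 379 days

Leg 1: 162 days is already measured aboard the station.
Leg 2: 105 days is already measured aboard the station.
Leg 3: 63.1 days is already measured aboard the station.
Leg 4: γ = 2.23; τ_4 = 110/2.230 = 49.33 days.
Total: 162.0 + 105.0 + 63.10 + 49.33 days.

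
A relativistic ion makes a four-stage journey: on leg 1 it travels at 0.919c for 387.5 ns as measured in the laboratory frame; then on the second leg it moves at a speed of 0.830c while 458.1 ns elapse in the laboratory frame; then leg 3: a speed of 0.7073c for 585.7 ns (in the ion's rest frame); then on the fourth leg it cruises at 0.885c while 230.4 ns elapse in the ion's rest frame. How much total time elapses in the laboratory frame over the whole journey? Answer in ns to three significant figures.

Leg 1: 387.5 ns is already measured in the laboratory frame.
Leg 2: 458.1 ns is already measured in the laboratory frame.
Leg 3: γ = 1/√(1 − 0.7073²) = 1/√0.4997 = 1.415; Δt_3 = 1.415 × 585.7 = 828.5 ns.
Leg 4: γ = 1/√(1 − 0.885²) = 1/√0.2168 = 2.148; Δt_4 = 2.148 × 230.4 = 494.9 ns.
Total: 387.5 + 458.1 + 828.5 + 494.9 ns.

Δt = 2170 ns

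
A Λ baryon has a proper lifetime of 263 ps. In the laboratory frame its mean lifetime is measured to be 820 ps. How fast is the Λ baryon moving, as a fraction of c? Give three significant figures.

β = 0.947

γ = Δt/τ₀ = 820/263 = 3.118
β = √(1 − 1/γ²) = √(1 − 0.1029) = √0.8971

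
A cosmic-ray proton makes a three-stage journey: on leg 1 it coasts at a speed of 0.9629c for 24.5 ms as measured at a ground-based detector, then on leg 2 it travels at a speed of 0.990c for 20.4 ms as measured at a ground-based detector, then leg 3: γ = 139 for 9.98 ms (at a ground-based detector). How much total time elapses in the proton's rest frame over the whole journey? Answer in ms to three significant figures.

Leg 1: γ = 1/√(1 − 0.9629²) = 1/√0.07282 = 3.706; τ_1 = 24.5/3.706 = 6.612 ms.
Leg 2: γ = 1/√(1 − 0.990²) = 1/√0.01990 = 7.089; τ_2 = 20.4/7.089 = 2.878 ms.
Leg 3: γ = 139; τ_3 = 9.98/139.0 = 0.07180 ms.
Total: 6.612 + 2.878 + 0.07180 ms.

τ = 9.56 ms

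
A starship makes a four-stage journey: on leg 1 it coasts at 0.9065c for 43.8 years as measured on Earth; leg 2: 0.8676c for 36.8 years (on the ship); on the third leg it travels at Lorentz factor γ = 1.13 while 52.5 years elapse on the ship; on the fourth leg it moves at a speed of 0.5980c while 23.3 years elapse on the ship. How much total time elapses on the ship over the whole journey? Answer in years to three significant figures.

τ = 131 years

Leg 1: γ = 1/√(1 − 0.9065²) = 1/√0.1783 = 2.369; τ_1 = 43.8/2.369 = 18.49 years.
Leg 2: 36.8 years is already measured on the ship.
Leg 3: 52.5 years is already measured on the ship.
Leg 4: 23.3 years is already measured on the ship.
Total: 18.49 + 36.80 + 52.50 + 23.30 years.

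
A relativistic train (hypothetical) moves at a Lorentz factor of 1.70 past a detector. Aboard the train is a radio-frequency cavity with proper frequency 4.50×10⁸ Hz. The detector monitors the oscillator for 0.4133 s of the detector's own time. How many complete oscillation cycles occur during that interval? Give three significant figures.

N = 1.09×10⁸

γ = 1.70
During 0.4133 s of lab time, the oscillator's proper time advances by τ = Δt/γ = 0.4133/1.700 = 0.2431 s = 2.431×10⁻¹ s.
N = f × τ = 4.50×10⁸ × 2.431×10⁻¹ = 1.094×10⁸.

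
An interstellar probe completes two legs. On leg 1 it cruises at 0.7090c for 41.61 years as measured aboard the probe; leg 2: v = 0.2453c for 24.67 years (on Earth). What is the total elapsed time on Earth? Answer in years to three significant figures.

Δt = 83.7 years

Leg 1: γ = 1/√(1 − 0.7090²) = 1/√0.4973 = 1.418; Δt_1 = 1.418 × 41.61 = 59.00 years.
Leg 2: 24.67 years is already measured on Earth.
Total: 59.00 + 24.67 years.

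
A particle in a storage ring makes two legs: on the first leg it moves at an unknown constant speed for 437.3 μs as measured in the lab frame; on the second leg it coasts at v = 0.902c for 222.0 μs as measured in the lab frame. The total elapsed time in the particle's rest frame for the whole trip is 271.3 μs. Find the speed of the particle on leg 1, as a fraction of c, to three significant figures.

β = 0.916

Leg 1: speed unknown; τ_1 = 437.3/γ_1.
Leg 2: γ = 1/√(1 − 0.902²) = 1/√0.1864 = 2.316; τ_2 = 222.0/2.316 = 95.85 μs.
Total proper time: τ_1 + 95.85 = 271.3, so τ_1 = 271.3 − 95.85 = 175.5 μs.
γ_1 = 437.3/175.5 = 2.492; β = √(1 − 1/γ²) = √0.8390.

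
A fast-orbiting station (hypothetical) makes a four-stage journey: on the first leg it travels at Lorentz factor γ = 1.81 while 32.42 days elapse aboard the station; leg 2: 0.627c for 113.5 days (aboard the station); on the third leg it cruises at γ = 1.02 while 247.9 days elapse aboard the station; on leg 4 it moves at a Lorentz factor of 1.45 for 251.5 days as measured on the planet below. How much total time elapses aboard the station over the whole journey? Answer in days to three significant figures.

τ = 567 days

Leg 1: 32.42 days is already measured aboard the station.
Leg 2: 113.5 days is already measured aboard the station.
Leg 3: 247.9 days is already measured aboard the station.
Leg 4: γ = 1.45; τ_4 = 251.5/1.450 = 173.4 days.
Total: 32.42 + 113.5 + 247.9 + 173.4 days.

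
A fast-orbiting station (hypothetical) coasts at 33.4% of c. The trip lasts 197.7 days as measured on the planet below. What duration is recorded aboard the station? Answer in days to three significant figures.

β = 0.334; γ = 1/√(1 − 0.334²) = 1/√0.8884 = 1.061
The interval measured on the planet below is the dilated one; the clock aboard the station measures the proper time τ = Δt/γ = 197.7/1.061 days.

τ = 186 days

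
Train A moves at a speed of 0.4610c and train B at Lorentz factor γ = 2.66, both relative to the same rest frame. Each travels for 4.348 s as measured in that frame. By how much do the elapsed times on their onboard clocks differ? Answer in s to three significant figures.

A: γ = 1/√(1 − 0.4610²) = 1/√0.7875 = 1.127; τ_A = 4.348/1.127 = 3.858 s.
B: γ = 2.66; τ_B = 4.348/2.660 = 1.635 s.

|τ_A − τ_B| = 2.22 s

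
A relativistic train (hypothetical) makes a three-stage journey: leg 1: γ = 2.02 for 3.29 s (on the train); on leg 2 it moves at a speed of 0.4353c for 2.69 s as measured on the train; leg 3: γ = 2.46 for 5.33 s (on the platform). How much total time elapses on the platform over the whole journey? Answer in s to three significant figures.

Δt = 15.0 s

Leg 1: γ = 2.02; Δt_1 = 2.020 × 3.29 = 6.646 s.
Leg 2: γ = 1/√(1 − 0.4353²) = 1/√0.8105 = 1.111; Δt_2 = 1.111 × 2.69 = 2.988 s.
Leg 3: 5.33 s is already measured on the platform.
Total: 6.646 + 2.988 + 5.330 s.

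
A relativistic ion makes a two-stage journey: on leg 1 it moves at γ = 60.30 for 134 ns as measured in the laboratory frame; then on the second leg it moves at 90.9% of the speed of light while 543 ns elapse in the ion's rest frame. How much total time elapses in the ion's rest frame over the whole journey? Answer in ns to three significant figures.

τ = 545 ns

Leg 1: γ = 60.30; τ_1 = 134/60.30 = 2.222 ns.
Leg 2: 543 ns is already measured in the ion's rest frame.
Total: 2.222 + 543.0 ns.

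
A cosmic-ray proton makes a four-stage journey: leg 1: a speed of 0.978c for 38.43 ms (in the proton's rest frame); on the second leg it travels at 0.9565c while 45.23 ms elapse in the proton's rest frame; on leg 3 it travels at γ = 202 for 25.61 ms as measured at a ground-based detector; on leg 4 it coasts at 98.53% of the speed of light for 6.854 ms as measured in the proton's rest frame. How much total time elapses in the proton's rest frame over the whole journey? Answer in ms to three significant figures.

τ = 90.6 ms

Leg 1: 38.43 ms is already measured in the proton's rest frame.
Leg 2: 45.23 ms is already measured in the proton's rest frame.
Leg 3: γ = 202; τ_3 = 25.61/202.0 = 0.1268 ms.
Leg 4: 6.854 ms is already measured in the proton's rest frame.
Total: 38.43 + 45.23 + 0.1268 + 6.854 ms.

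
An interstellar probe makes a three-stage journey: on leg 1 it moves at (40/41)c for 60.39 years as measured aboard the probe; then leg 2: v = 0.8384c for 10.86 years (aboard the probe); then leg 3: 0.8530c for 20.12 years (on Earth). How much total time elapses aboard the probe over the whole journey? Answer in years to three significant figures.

Leg 1: 60.39 years is already measured aboard the probe.
Leg 2: 10.86 years is already measured aboard the probe.
Leg 3: γ = 1/√(1 − 0.8530²) = 1/√0.2724 = 1.916; τ_3 = 20.12/1.916 = 10.50 years.
Total: 60.39 + 10.86 + 10.50 years.

τ = 81.8 years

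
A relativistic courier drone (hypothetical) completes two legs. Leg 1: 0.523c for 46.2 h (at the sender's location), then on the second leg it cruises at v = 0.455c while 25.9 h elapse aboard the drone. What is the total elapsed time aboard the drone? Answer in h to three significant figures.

Leg 1: γ = 1/√(1 − 0.523²) = 1/√0.7265 = 1.173; τ_1 = 46.2/1.173 = 39.38 h.
Leg 2: 25.9 h is already measured aboard the drone.
Total: 39.38 + 25.90 h.

τ = 65.3 h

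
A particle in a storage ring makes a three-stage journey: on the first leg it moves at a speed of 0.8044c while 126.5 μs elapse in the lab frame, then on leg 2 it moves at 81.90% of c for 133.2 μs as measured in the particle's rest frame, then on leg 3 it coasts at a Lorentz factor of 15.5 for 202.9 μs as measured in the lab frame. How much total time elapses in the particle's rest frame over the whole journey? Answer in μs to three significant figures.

τ = 221 μs

Leg 1: γ = 1/√(1 − 0.8044²) = 1/√0.3529 = 1.683; τ_1 = 126.5/1.683 = 75.15 μs.
Leg 2: 133.2 μs is already measured in the particle's rest frame.
Leg 3: γ = 15.5; τ_3 = 202.9/15.50 = 13.09 μs.
Total: 75.15 + 133.2 + 13.09 μs.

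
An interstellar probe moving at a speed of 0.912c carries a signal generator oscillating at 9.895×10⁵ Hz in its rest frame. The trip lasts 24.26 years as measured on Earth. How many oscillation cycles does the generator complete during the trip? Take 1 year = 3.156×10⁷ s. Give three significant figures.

N = 3.11×10¹⁴

γ = 1/√(1 − 0.912²) = 1/√0.1683 = 2.438
The oscillator's own cycle count is N = f × τ where τ is the proper time aboard the probe. τ = Δt/γ = 24.26/2.438 = 9.951 years = 3.141×10⁸ s.
N = 9.895×10⁵ × 3.141×10⁸ = 3.108×10¹⁴.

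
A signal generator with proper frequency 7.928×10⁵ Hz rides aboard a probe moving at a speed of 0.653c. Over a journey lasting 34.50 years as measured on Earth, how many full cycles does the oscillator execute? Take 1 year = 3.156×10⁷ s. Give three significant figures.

N = 6.54×10¹⁴

γ = 1/√(1 − 0.653²) = 1/√0.5736 = 1.320
The oscillator's own cycle count is N = f × τ where τ is the proper time aboard the probe. τ = Δt/γ = 34.50/1.320 = 26.13 years = 8.246×10⁸ s.
N = 7.928×10⁵ × 8.246×10⁸ = 6.538×10¹⁴.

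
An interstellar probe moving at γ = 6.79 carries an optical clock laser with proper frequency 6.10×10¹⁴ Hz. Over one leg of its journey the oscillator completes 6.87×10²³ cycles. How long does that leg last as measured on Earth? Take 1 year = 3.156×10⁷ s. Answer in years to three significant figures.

γ = 6.79
Proper time for N cycles: τ = N/f = 6.87×10²³/(6.10×10¹⁴) = 1.126×10⁹ s = 35.69 years.
Lab-frame duration Δt = γτ = 6.790 × 35.69 = 242.3 years.

Δt = 242 years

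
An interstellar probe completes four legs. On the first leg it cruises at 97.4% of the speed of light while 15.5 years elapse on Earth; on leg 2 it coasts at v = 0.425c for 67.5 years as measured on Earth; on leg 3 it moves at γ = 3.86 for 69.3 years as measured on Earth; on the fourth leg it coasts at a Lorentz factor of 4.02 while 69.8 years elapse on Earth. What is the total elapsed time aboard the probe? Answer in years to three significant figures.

Leg 1: β = 0.974; γ = 1/√(1 − 0.974²) = 1/√0.05132 = 4.414; τ_1 = 15.5/4.414 = 3.511 years.
Leg 2: γ = 1/√(1 − 0.425²) = 1/√0.8194 = 1.105; τ_2 = 67.5/1.105 = 61.10 years.
Leg 3: γ = 3.86; τ_3 = 69.3/3.860 = 17.95 years.
Leg 4: γ = 4.02; τ_4 = 69.8/4.020 = 17.36 years.
Total: 3.511 + 61.10 + 17.95 + 17.36 years.

τ = 99.9 years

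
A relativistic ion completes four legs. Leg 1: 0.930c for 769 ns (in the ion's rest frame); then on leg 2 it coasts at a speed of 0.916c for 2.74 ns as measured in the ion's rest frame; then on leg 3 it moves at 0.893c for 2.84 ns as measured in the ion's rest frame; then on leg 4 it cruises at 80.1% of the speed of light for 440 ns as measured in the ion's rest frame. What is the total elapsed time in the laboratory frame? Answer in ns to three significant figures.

Leg 1: γ = 1/√(1 − 0.930²) = 1/√0.1351 = 2.721; Δt_1 = 2.721 × 769 = 2092 ns.
Leg 2: γ = 1/√(1 − 0.916²) = 1/√0.1609 = 2.493; Δt_2 = 2.493 × 2.74 = 6.830 ns.
Leg 3: γ = 1/√(1 − 0.893²) = 1/√0.2026 = 2.222; Δt_3 = 2.222 × 2.84 = 6.310 ns.
Leg 4: β = 0.801; γ = 1/√(1 − 0.801²) = 1/√0.3584 = 1.670; Δt_4 = 1.670 × 440 = 735.0 ns.
Total: 2092 + 6.830 + 6.310 + 735.0 ns.

Δt = 2840 ns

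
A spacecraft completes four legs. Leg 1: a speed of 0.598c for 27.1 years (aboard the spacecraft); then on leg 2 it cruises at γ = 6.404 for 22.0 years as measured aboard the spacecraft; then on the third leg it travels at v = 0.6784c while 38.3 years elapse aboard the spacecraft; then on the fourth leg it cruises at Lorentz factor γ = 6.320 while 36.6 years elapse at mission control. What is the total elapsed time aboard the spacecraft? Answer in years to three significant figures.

Leg 1: 27.1 years is already measured aboard the spacecraft.
Leg 2: 22.0 years is already measured aboard the spacecraft.
Leg 3: 38.3 years is already measured aboard the spacecraft.
Leg 4: γ = 6.320; τ_4 = 36.6/6.320 = 5.791 years.
Total: 27.10 + 22.00 + 38.30 + 5.791 years.

τ = 93.2 years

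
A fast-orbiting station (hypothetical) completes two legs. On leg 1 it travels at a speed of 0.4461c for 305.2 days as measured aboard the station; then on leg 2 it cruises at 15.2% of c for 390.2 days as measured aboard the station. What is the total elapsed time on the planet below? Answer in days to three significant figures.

Leg 1: γ = 1/√(1 − 0.4461²) = 1/√0.8010 = 1.117; Δt_1 = 1.117 × 305.2 = 341.0 days.
Leg 2: β = 0.152; γ = 1/√(1 − 0.152²) = 1/√0.9769 = 1.012; Δt_2 = 1.012 × 390.2 = 394.8 days.
Total: 341.0 + 394.8 days.

Δt = 736 days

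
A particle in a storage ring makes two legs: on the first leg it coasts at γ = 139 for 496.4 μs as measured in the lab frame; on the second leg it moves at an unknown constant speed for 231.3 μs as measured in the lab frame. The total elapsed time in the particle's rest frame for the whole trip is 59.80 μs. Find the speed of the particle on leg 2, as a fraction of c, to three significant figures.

Leg 1: γ = 139; τ_1 = 496.4/139.0 = 3.571 μs.
Leg 2: speed unknown; τ_2 = 231.3/γ_2.
Total proper time: 3.571 + τ_2 = 59.80, so τ_2 = 59.80 − 3.571 = 56.23 μs.
γ_2 = 231.3/56.23 = 4.114; β = √(1 − 1/γ²) = √0.9409.

β = 0.970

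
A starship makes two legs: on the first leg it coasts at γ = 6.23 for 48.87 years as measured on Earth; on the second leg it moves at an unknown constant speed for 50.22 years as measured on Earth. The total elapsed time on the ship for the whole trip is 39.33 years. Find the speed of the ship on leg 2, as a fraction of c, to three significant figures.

β = 0.779

Leg 1: γ = 6.23; τ_1 = 48.87/6.230 = 7.844 years.
Leg 2: speed unknown; τ_2 = 50.22/γ_2.
Total proper time: 7.844 + τ_2 = 39.33, so τ_2 = 39.33 − 7.844 = 31.49 years.
γ_2 = 50.22/31.49 = 1.595; β = √(1 − 1/γ²) = √0.6069.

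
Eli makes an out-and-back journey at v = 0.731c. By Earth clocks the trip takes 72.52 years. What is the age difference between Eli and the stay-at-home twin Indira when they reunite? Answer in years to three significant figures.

Δt − τ = 23.0 years

γ = 1/√(1 − 0.731²) = 1/√0.4656 = 1.465
Eli's elapsed proper time: τ = 72.52/1.465 = 49.49 years.
Age gap = Δt − τ = 72.52 − 49.49 years.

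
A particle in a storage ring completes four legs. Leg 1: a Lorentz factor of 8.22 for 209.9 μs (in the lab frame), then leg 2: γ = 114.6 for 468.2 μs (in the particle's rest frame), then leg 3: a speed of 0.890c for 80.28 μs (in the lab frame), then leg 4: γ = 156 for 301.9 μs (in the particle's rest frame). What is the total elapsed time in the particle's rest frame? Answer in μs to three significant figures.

Leg 1: γ = 8.22; τ_1 = 209.9/8.220 = 25.54 μs.
Leg 2: 468.2 μs is already measured in the particle's rest frame.
Leg 3: γ = 1/√(1 − 0.890²) = 1/√0.2079 = 2.193; τ_3 = 80.28/2.193 = 36.60 μs.
Leg 4: 301.9 μs is already measured in the particle's rest frame.
Total: 25.54 + 468.2 + 36.60 + 301.9 μs.

τ = 832 μs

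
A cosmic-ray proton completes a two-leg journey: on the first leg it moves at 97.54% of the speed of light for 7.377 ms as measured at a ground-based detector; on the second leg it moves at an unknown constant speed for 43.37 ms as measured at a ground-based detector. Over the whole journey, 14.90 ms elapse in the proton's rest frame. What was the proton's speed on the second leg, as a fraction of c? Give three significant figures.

Leg 1: β = 0.9754; γ = 1/√(1 − 0.9754²) = 1/√0.04859 = 4.536; τ_1 = 7.377/4.536 = 1.626 ms.
Leg 2: speed unknown; τ_2 = 43.37/γ_2.
Total proper time: 1.626 + τ_2 = 14.90, so τ_2 = 14.90 − 1.626 = 13.27 ms.
γ_2 = 43.37/13.27 = 3.267; β = √(1 − 1/γ²) = √0.9063.

β = 0.952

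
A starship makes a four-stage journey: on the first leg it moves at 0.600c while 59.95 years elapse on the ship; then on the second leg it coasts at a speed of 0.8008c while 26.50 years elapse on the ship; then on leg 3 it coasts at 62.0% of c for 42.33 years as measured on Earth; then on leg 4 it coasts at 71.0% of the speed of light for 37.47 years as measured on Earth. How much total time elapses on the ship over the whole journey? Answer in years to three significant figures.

Leg 1: 59.95 years is already measured on the ship.
Leg 2: 26.50 years is already measured on the ship.
Leg 3: β = 0.620; γ = 1/√(1 − 0.620²) = 1/√0.6156 = 1.275; τ_3 = 42.33/1.275 = 33.21 years.
Leg 4: β = 0.710; γ = 1/√(1 − 0.710²) = 1/√0.4959 = 1.420; τ_4 = 37.47/1.420 = 26.39 years.
Total: 59.95 + 26.50 + 33.21 + 26.39 years.

τ = 146 years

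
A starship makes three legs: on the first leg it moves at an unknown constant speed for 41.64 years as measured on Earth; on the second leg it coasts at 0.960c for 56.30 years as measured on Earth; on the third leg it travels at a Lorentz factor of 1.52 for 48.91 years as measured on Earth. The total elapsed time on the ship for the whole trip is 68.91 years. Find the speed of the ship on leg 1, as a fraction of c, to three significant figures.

Leg 1: speed unknown; τ_1 = 41.64/γ_1.
Leg 2: γ = 1/√(1 − 0.960²) = 25/7 ≈ 3.571; τ_2 = 56.30/3.571 = 15.76 years.
Leg 3: γ = 1.52; τ_3 = 48.91/1.520 = 32.18 years.
Total proper time: τ_1 + 15.76 + 32.18 = 68.91, so τ_1 = 68.91 − 47.94 = 20.97 years.
γ_1 = 41.64/20.97 = 1.986; β = √(1 − 1/γ²) = √0.7464.

β = 0.864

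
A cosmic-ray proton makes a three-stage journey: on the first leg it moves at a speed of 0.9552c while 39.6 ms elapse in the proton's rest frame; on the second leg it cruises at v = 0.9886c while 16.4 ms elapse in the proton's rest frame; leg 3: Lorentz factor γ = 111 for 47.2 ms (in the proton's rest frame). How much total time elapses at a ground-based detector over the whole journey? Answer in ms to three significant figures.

Leg 1: γ = 1/√(1 − 0.9552²) = 1/√0.08759 = 3.379; Δt_1 = 3.379 × 39.6 = 133.8 ms.
Leg 2: γ = 1/√(1 − 0.9886²) = 1/√0.02267 = 6.642; Δt_2 = 6.642 × 16.4 = 108.9 ms.
Leg 3: γ = 111; Δt_3 = 111.0 × 47.2 = 5239 ms.
Total: 133.8 + 108.9 + 5239 ms.

Δt = 5480 ms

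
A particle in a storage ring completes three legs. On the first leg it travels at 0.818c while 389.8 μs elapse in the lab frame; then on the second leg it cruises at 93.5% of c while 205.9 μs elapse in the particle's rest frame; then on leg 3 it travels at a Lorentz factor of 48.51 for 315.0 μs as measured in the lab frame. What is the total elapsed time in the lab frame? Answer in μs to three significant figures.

Δt = 1290 μs

Leg 1: 389.8 μs is already measured in the lab frame.
Leg 2: β = 0.935; γ = 1/√(1 − 0.935²) = 1/√0.1258 = 2.820; Δt_2 = 2.820 × 205.9 = 580.6 μs.
Leg 3: 315.0 μs is already measured in the lab frame.
Total: 389.8 + 580.6 + 315.0 μs.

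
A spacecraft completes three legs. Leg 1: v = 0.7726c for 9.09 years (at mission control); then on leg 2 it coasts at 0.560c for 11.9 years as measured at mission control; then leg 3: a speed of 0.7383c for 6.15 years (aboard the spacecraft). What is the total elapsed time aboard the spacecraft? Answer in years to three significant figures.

Leg 1: γ = 1/√(1 − 0.7726²) = 1/√0.4031 = 1.575; τ_1 = 9.09/1.575 = 5.771 years.
Leg 2: γ = 1/√(1 − 0.560²) = 1/√0.6864 = 1.207; τ_2 = 11.9/1.207 = 9.859 years.
Leg 3: 6.15 years is already measured aboard the spacecraft.
Total: 5.771 + 9.859 + 6.150 years.

τ = 21.8 years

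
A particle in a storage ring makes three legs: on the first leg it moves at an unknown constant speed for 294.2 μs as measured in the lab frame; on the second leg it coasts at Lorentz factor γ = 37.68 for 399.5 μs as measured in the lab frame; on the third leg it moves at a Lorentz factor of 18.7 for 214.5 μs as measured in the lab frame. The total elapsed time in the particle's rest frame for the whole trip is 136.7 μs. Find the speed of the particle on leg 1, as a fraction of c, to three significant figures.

β = 0.921

Leg 1: speed unknown; τ_1 = 294.2/γ_1.
Leg 2: γ = 37.68; τ_2 = 399.5/37.68 = 10.60 μs.
Leg 3: γ = 18.7; τ_3 = 214.5/18.70 = 11.47 μs.
Total proper time: τ_1 + 10.60 + 11.47 = 136.7, so τ_1 = 136.7 − 22.07 = 114.6 μs.
γ_1 = 294.2/114.6 = 2.567; β = √(1 − 1/γ²) = √0.8482.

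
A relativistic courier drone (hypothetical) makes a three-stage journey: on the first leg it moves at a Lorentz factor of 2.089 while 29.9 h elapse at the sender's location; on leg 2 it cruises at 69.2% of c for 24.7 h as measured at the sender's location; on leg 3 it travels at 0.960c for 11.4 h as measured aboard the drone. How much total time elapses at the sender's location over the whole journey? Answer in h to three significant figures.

Δt = 95.3 h

Leg 1: 29.9 h is already measured at the sender's location.
Leg 2: 24.7 h is already measured at the sender's location.
Leg 3: γ = 1/√(1 − 0.960²) = 25/7 ≈ 3.571; Δt_3 = 3.571 × 11.4 = 40.71 h.
Total: 29.90 + 24.70 + 40.71 h.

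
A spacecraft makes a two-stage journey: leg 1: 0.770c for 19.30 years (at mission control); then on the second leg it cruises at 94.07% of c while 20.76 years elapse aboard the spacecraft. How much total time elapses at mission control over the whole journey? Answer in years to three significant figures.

Δt = 80.5 years

Leg 1: 19.30 years is already measured at mission control.
Leg 2: β = 0.9407; γ = 1/√(1 − 0.9407²) = 1/√0.1151 = 2.948; Δt_2 = 2.948 × 20.76 = 61.20 years.
Total: 19.30 + 61.20 years.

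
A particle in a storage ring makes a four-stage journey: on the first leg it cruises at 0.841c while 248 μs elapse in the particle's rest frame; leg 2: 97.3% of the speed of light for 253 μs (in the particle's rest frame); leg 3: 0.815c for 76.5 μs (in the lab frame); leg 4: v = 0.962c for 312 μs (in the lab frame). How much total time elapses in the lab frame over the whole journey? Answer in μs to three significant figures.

Leg 1: γ = 1/√(1 − 0.841²) = 1/√0.2927 = 1.848; Δt_1 = 1.848 × 248 = 458.4 μs.
Leg 2: β = 0.973; γ = 1/√(1 − 0.973²) = 1/√0.05327 = 4.333; Δt_2 = 4.333 × 253 = 1096 μs.
Leg 3: 76.5 μs is already measured in the lab frame.
Leg 4: 312 μs is already measured in the lab frame.
Total: 458.4 + 1096 + 76.50 + 312.0 μs.

Δt = 1940 μs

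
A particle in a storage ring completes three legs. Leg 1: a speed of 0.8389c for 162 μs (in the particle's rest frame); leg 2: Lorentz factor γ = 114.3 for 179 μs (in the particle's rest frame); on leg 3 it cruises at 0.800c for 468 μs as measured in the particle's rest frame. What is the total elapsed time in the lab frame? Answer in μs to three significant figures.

Leg 1: γ = 1/√(1 − 0.8389²) = 1/√0.2962 = 1.837; Δt_1 = 1.837 × 162 = 297.6 μs.
Leg 2: γ = 114.3; Δt_2 = 114.3 × 179 = 2.046×10⁴ μs.
Leg 3: γ = 1/√(1 − 0.800²) = 5/3 ≈ 1.667; Δt_3 = 1.667 × 468 = 780.0 μs.
Total: 297.6 + 2.046×10⁴ + 780.0 μs.

Δt = 2.15×10⁴ μs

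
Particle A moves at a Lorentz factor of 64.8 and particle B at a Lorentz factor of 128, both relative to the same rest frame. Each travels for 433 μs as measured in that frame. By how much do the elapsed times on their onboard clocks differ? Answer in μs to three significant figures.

A: γ = 64.8; τ_A = 433/64.80 = 6.682 μs.
B: γ = 128; τ_B = 433/128.0 = 3.383 μs.

|τ_A − τ_B| = 3.30 μs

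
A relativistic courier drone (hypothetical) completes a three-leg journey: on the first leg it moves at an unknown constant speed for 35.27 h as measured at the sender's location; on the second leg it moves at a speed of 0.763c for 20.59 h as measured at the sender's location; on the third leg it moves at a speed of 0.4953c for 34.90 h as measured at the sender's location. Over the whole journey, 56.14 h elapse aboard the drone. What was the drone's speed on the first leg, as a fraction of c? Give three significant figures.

Leg 1: speed unknown; τ_1 = 35.27/γ_1.
Leg 2: γ = 1/√(1 − 0.763²) = 1/√0.4178 = 1.547; τ_2 = 20.59/1.547 = 13.31 h.
Leg 3: γ = 1/√(1 − 0.4953²) = 1/√0.7547 = 1.151; τ_3 = 34.90/1.151 = 30.32 h.
Total proper time: τ_1 + 13.31 + 30.32 = 56.14, so τ_1 = 56.14 − 43.63 = 12.51 h.
γ_1 = 35.27/12.51 = 2.819; β = √(1 − 1/γ²) = √0.8741.

β = 0.935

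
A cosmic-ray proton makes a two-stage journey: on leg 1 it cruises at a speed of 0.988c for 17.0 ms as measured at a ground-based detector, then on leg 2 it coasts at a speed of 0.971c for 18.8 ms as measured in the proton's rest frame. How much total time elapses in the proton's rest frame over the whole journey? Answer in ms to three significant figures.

Leg 1: γ = 1/√(1 − 0.988²) = 1/√0.02386 = 6.474; τ_1 = 17.0/6.474 = 2.626 ms.
Leg 2: 18.8 ms is already measured in the proton's rest frame.
Total: 2.626 + 18.80 ms.

τ = 21.4 ms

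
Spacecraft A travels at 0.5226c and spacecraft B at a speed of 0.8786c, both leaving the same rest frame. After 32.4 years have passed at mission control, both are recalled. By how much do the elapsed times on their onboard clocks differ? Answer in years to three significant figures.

|τ_A − τ_B| = 12.2 years

A: γ = 1/√(1 − 0.5226²) = 1/√0.7269 = 1.173; τ_A = 32.4/1.173 = 27.62 years.
B: γ = 1/√(1 − 0.8786²) = 1/√0.2281 = 2.094; τ_B = 32.4/2.094 = 15.47 years.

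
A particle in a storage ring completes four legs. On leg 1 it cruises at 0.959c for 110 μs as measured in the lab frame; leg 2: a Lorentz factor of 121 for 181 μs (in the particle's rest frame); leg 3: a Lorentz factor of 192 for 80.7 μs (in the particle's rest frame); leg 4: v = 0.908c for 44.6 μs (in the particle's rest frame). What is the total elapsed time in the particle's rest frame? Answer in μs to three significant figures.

τ = 337 μs

Leg 1: γ = 1/√(1 − 0.959²) = 1/√0.08032 = 3.529; τ_1 = 110/3.529 = 31.17 μs.
Leg 2: 181 μs is already measured in the particle's rest frame.
Leg 3: 80.7 μs is already measured in the particle's rest frame.
Leg 4: 44.6 μs is already measured in the particle's rest frame.
Total: 31.17 + 181.0 + 80.70 + 44.60 μs.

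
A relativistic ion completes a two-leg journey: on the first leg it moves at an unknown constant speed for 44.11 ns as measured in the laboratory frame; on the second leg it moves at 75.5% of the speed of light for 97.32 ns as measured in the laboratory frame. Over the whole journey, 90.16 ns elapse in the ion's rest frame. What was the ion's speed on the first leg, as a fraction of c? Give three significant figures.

Leg 1: speed unknown; τ_1 = 44.11/γ_1.
Leg 2: β = 0.755; γ = 1/√(1 − 0.755²) = 1/√0.4300 = 1.525; τ_2 = 97.32/1.525 = 63.82 ns.
Total proper time: τ_1 + 63.82 = 90.16, so τ_1 = 90.16 − 63.82 = 26.34 ns.
γ_1 = 44.11/26.34 = 1.674; β = √(1 − 1/γ²) = √0.6433.

β = 0.802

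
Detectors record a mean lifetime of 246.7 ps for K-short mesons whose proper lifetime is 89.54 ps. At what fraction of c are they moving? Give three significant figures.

β = 0.932

γ = Δt/τ₀ = 246.7/89.54 = 2.755
β = √(1 − 1/γ²) = √(1 − 0.1317) = √0.8683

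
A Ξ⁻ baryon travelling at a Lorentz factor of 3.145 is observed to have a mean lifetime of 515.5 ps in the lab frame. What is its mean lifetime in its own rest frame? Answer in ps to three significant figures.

γ = 3.145
The lab-frame lifetime is the dilated interval; the proper lifetime is τ₀ = Δt/γ = 515.5/3.145 ps.

τ₀ = 164 ps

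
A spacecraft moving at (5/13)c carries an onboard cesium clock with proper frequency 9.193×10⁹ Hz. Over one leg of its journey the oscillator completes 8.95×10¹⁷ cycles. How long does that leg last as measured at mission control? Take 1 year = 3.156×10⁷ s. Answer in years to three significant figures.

γ = 1/√(1 − (5/13)²) = 13/12 ≈ 1.083
Proper time for N cycles: τ = N/f = 8.95×10¹⁷/(9.193×10⁹) = 9.736×10⁷ s = 3.085 years.
Lab-frame duration Δt = γτ = 1.083 × 3.085 = 3.342 years.

Δt = 3.34 years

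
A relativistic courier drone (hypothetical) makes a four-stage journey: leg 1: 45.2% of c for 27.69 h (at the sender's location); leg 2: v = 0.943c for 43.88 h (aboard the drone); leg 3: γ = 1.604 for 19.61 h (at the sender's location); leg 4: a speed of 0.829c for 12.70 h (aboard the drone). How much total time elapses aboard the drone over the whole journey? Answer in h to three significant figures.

τ = 93.5 h

Leg 1: β = 0.452; γ = 1/√(1 − 0.452²) = 1/√0.7957 = 1.121; τ_1 = 27.69/1.121 = 24.70 h.
Leg 2: 43.88 h is already measured aboard the drone.
Leg 3: γ = 1.604; τ_3 = 19.61/1.604 = 12.23 h.
Leg 4: 12.70 h is already measured aboard the drone.
Total: 24.70 + 43.88 + 12.23 + 12.70 h.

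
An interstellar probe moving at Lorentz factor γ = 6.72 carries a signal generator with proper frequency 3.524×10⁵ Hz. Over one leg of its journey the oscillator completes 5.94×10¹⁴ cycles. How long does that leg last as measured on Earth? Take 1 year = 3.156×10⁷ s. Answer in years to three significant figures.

γ = 6.72
Proper time for N cycles: τ = N/f = 5.94×10¹⁴/(3.524×10⁵) = 1.686×10⁹ s = 53.41 years.
Lab-frame duration Δt = γτ = 6.720 × 53.41 = 358.9 years.

Δt = 359 years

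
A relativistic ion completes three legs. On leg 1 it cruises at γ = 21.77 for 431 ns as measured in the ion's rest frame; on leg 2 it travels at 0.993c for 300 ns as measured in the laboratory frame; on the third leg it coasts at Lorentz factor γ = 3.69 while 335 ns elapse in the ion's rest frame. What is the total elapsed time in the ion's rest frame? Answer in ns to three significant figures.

Leg 1: 431 ns is already measured in the ion's rest frame.
Leg 2: γ = 1/√(1 − 0.993²) = 1/√0.01395 = 8.466; τ_2 = 300/8.466 = 35.43 ns.
Leg 3: 335 ns is already measured in the ion's rest frame.
Total: 431.0 + 35.43 + 335.0 ns.

τ = 801 ns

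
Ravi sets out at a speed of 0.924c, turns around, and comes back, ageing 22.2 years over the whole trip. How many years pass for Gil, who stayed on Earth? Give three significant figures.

γ = 1/√(1 − 0.924²) = 1/√0.1462 = 2.615
Earth-frame duration is the dilated interval: Δt = γτ = 2.615 × 22.2 years.

Δt = 58.1 years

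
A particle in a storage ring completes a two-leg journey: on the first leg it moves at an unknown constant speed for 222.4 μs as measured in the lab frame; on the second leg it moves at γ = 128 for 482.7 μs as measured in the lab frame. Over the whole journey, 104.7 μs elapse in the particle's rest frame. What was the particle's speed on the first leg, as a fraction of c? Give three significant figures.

β = 0.891

Leg 1: speed unknown; τ_1 = 222.4/γ_1.
Leg 2: γ = 128; τ_2 = 482.7/128.0 = 3.771 μs.
Total proper time: τ_1 + 3.771 = 104.7, so τ_1 = 104.7 − 3.771 = 100.9 μs.
γ_1 = 222.4/100.9 = 2.204; β = √(1 − 1/γ²) = √0.7941.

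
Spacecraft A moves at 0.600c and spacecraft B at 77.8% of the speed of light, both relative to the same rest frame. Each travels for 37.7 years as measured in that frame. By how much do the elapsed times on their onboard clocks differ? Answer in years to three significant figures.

A: γ = 1/√(1 − 0.600²) = 5/4 = 1.250; τ_A = 37.7/1.250 = 30.16 years.
B: β = 0.778; γ = 1/√(1 − 0.778²) = 1/√0.3947 = 1.592; τ_B = 37.7/1.592 = 23.69 years.

|τ_A − τ_B| = 6.47 years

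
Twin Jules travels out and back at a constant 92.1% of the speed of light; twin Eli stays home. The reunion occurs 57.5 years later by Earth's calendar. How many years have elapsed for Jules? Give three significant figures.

β = 0.921; γ = 1/√(1 − 0.921²) = 1/√0.1518 = 2.567
Jules's clock measures proper time along the trip: τ = Δt/γ = 57.5/2.567 years.

τ = 22.4 years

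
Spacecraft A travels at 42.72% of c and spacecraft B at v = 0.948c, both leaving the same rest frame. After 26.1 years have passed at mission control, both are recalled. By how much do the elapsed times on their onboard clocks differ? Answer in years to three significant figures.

A: β = 0.4272; γ = 1/√(1 − 0.4272²) = 1/√0.8175 = 1.106; τ_A = 26.1/1.106 = 23.60 years.
B: γ = 1/√(1 − 0.948²) = 1/√0.1013 = 3.142; τ_B = 26.1/3.142 = 8.307 years.

|τ_A − τ_B| = 15.3 years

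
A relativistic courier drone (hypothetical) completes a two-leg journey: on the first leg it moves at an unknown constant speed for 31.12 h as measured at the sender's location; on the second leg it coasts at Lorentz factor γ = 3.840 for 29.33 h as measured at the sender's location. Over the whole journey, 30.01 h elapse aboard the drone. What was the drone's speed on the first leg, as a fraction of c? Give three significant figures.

Leg 1: speed unknown; τ_1 = 31.12/γ_1.
Leg 2: γ = 3.840; τ_2 = 29.33/3.840 = 7.638 h.
Total proper time: τ_1 + 7.638 = 30.01, so τ_1 = 30.01 − 7.638 = 22.37 h.
γ_1 = 31.12/22.37 = 1.391; β = √(1 − 1/γ²) = √0.4832.

β = 0.695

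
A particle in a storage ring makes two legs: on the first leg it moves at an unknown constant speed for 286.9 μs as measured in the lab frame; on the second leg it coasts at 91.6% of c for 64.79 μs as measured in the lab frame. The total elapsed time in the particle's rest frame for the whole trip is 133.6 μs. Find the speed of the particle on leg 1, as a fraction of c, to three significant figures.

Leg 1: speed unknown; τ_1 = 286.9/γ_1.
Leg 2: β = 0.916; γ = 1/√(1 − 0.916²) = 1/√0.1609 = 2.493; τ_2 = 64.79/2.493 = 25.99 μs.
Total proper time: τ_1 + 25.99 = 133.6, so τ_1 = 133.6 − 25.99 = 107.6 μs.
γ_1 = 286.9/107.6 = 2.666; β = √(1 − 1/γ²) = √0.8593.

β = 0.927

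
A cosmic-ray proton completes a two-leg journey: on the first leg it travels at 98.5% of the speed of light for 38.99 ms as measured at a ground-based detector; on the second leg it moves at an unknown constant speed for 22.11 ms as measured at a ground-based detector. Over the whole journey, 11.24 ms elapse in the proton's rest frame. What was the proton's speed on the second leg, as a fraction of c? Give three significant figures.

Leg 1: β = 0.985; γ = 1/√(1 − 0.985²) = 1/√0.02977 = 5.795; τ_1 = 38.99/5.795 = 6.728 ms.
Leg 2: speed unknown; τ_2 = 22.11/γ_2.
Total proper time: 6.728 + τ_2 = 11.24, so τ_2 = 11.24 − 6.728 = 4.512 ms.
γ_2 = 22.11/4.512 = 4.900; β = √(1 − 1/γ²) = √0.9584.

β = 0.979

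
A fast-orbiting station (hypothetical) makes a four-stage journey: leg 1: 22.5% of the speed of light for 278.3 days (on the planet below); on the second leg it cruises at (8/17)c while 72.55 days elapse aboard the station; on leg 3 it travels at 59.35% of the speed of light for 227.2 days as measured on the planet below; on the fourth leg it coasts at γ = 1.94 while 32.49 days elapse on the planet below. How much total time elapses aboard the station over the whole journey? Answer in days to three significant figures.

Leg 1: β = 0.225; γ = 1/√(1 − 0.225²) = 1/√0.9494 = 1.026; τ_1 = 278.3/1.026 = 271.2 days.
Leg 2: 72.55 days is already measured aboard the station.
Leg 3: β = 0.5935; γ = 1/√(1 − 0.5935²) = 1/√0.6478 = 1.242; τ_3 = 227.2/1.242 = 182.9 days.
Leg 4: γ = 1.94; τ_4 = 32.49/1.940 = 16.75 days.
Total: 271.2 + 72.55 + 182.9 + 16.75 days.

τ = 543 days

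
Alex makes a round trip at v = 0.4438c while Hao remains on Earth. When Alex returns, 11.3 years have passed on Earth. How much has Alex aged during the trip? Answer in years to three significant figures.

γ = 1/√(1 − 0.4438²) = 1/√0.8030 = 1.116
Alex's clock measures proper time along the trip: τ = Δt/γ = 11.3/1.116 years.

τ = 10.1 years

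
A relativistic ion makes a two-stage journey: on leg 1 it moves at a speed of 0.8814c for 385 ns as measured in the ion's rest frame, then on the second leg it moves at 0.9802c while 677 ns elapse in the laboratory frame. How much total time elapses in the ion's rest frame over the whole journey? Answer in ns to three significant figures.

Leg 1: 385 ns is already measured in the ion's rest frame.
Leg 2: γ = 1/√(1 − 0.9802²) = 1/√0.03921 = 5.050; τ_2 = 677/5.050 = 134.1 ns.
Total: 385.0 + 134.1 ns.

τ = 519 ns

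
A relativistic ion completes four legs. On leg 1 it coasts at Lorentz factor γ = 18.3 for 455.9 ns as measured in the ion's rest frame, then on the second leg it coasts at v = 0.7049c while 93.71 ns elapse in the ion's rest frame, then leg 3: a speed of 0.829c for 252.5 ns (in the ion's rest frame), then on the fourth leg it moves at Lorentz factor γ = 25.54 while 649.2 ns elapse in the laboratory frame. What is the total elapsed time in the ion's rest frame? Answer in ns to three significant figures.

τ = 828 ns

Leg 1: 455.9 ns is already measured in the ion's rest frame.
Leg 2: 93.71 ns is already measured in the ion's rest frame.
Leg 3: 252.5 ns is already measured in the ion's rest frame.
Leg 4: γ = 25.54; τ_4 = 649.2/25.54 = 25.42 ns.
Total: 455.9 + 93.71 + 252.5 + 25.42 ns.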